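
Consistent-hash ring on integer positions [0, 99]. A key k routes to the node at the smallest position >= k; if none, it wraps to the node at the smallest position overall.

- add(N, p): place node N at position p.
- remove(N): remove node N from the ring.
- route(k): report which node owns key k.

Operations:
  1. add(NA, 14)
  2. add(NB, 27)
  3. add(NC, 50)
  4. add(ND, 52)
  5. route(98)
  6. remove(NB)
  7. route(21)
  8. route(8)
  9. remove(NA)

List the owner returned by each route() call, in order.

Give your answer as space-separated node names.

Answer: NA NC NA

Derivation:
Op 1: add NA@14 -> ring=[14:NA]
Op 2: add NB@27 -> ring=[14:NA,27:NB]
Op 3: add NC@50 -> ring=[14:NA,27:NB,50:NC]
Op 4: add ND@52 -> ring=[14:NA,27:NB,50:NC,52:ND]
Op 5: route key 98: none >= 98, wrap to smallest pos 14 -> NA
Op 6: remove NB -> ring=[14:NA,50:NC,52:ND]
Op 7: route key 21: smallest pos >= 21 is 50 -> NC
Op 8: route key 8: smallest pos >= 8 is 14 -> NA
Op 9: remove NA -> ring=[50:NC,52:ND]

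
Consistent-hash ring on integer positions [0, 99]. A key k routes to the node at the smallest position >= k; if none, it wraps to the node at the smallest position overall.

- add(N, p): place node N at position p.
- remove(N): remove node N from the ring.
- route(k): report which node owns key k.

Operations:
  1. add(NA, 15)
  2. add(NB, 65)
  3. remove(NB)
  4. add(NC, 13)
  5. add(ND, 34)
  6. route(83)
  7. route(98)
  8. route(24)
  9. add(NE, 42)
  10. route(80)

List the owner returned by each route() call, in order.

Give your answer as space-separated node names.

Op 1: add NA@15 -> ring=[15:NA]
Op 2: add NB@65 -> ring=[15:NA,65:NB]
Op 3: remove NB -> ring=[15:NA]
Op 4: add NC@13 -> ring=[13:NC,15:NA]
Op 5: add ND@34 -> ring=[13:NC,15:NA,34:ND]
Op 6: route key 83: none >= 83, wrap to smallest pos 13 -> NC
Op 7: route key 98: none >= 98, wrap to smallest pos 13 -> NC
Op 8: route key 24: smallest pos >= 24 is 34 -> ND
Op 9: add NE@42 -> ring=[13:NC,15:NA,34:ND,42:NE]
Op 10: route key 80: none >= 80, wrap to smallest pos 13 -> NC

Answer: NC NC ND NC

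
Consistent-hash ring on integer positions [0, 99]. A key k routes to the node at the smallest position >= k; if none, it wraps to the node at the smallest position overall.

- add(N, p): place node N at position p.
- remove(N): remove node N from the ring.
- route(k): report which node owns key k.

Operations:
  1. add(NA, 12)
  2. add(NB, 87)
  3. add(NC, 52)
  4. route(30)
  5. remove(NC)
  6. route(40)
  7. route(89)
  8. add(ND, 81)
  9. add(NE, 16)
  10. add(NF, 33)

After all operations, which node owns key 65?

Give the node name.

Answer: ND

Derivation:
Op 1: add NA@12 -> ring=[12:NA]
Op 2: add NB@87 -> ring=[12:NA,87:NB]
Op 3: add NC@52 -> ring=[12:NA,52:NC,87:NB]
Op 4: route key 30: smallest pos >= 30 is 52 -> NC
Op 5: remove NC -> ring=[12:NA,87:NB]
Op 6: route key 40: smallest pos >= 40 is 87 -> NB
Op 7: route key 89: none >= 89, wrap to smallest pos 12 -> NA
Op 8: add ND@81 -> ring=[12:NA,81:ND,87:NB]
Op 9: add NE@16 -> ring=[12:NA,16:NE,81:ND,87:NB]
Op 10: add NF@33 -> ring=[12:NA,16:NE,33:NF,81:ND,87:NB]
Final route key 65: smallest pos >= 65 is 81 -> ND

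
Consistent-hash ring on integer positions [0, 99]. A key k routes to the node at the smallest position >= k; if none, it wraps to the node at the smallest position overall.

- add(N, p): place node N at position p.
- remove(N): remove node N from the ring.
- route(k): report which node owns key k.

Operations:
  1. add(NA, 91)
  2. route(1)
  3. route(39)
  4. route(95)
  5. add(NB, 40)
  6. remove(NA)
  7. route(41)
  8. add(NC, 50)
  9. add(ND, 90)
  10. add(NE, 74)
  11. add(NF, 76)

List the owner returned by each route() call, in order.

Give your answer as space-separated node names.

Answer: NA NA NA NB

Derivation:
Op 1: add NA@91 -> ring=[91:NA]
Op 2: route key 1: smallest pos >= 1 is 91 -> NA
Op 3: route key 39: smallest pos >= 39 is 91 -> NA
Op 4: route key 95: none >= 95, wrap to smallest pos 91 -> NA
Op 5: add NB@40 -> ring=[40:NB,91:NA]
Op 6: remove NA -> ring=[40:NB]
Op 7: route key 41: none >= 41, wrap to smallest pos 40 -> NB
Op 8: add NC@50 -> ring=[40:NB,50:NC]
Op 9: add ND@90 -> ring=[40:NB,50:NC,90:ND]
Op 10: add NE@74 -> ring=[40:NB,50:NC,74:NE,90:ND]
Op 11: add NF@76 -> ring=[40:NB,50:NC,74:NE,76:NF,90:ND]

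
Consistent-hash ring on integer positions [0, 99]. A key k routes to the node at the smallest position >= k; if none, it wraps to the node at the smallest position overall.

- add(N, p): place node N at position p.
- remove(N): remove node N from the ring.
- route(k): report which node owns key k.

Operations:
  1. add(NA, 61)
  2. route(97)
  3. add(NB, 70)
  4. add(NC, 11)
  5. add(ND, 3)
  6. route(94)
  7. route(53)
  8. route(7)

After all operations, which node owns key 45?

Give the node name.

Answer: NA

Derivation:
Op 1: add NA@61 -> ring=[61:NA]
Op 2: route key 97: none >= 97, wrap to smallest pos 61 -> NA
Op 3: add NB@70 -> ring=[61:NA,70:NB]
Op 4: add NC@11 -> ring=[11:NC,61:NA,70:NB]
Op 5: add ND@3 -> ring=[3:ND,11:NC,61:NA,70:NB]
Op 6: route key 94: none >= 94, wrap to smallest pos 3 -> ND
Op 7: route key 53: smallest pos >= 53 is 61 -> NA
Op 8: route key 7: smallest pos >= 7 is 11 -> NC
Final route key 45: smallest pos >= 45 is 61 -> NA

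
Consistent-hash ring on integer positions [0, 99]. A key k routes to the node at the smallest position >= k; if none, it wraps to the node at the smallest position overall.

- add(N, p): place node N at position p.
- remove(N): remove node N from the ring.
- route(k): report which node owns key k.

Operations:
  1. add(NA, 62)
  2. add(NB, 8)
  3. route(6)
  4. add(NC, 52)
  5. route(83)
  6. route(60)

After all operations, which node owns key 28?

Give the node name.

Answer: NC

Derivation:
Op 1: add NA@62 -> ring=[62:NA]
Op 2: add NB@8 -> ring=[8:NB,62:NA]
Op 3: route key 6: smallest pos >= 6 is 8 -> NB
Op 4: add NC@52 -> ring=[8:NB,52:NC,62:NA]
Op 5: route key 83: none >= 83, wrap to smallest pos 8 -> NB
Op 6: route key 60: smallest pos >= 60 is 62 -> NA
Final route key 28: smallest pos >= 28 is 52 -> NC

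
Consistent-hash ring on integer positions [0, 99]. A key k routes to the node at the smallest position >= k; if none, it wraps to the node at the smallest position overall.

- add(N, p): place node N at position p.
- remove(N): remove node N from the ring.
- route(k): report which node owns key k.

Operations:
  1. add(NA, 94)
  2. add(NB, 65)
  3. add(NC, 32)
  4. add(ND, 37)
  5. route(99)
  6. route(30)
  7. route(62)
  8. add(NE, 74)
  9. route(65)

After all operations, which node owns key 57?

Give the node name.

Op 1: add NA@94 -> ring=[94:NA]
Op 2: add NB@65 -> ring=[65:NB,94:NA]
Op 3: add NC@32 -> ring=[32:NC,65:NB,94:NA]
Op 4: add ND@37 -> ring=[32:NC,37:ND,65:NB,94:NA]
Op 5: route key 99: none >= 99, wrap to smallest pos 32 -> NC
Op 6: route key 30: smallest pos >= 30 is 32 -> NC
Op 7: route key 62: smallest pos >= 62 is 65 -> NB
Op 8: add NE@74 -> ring=[32:NC,37:ND,65:NB,74:NE,94:NA]
Op 9: route key 65: smallest pos >= 65 is 65 -> NB
Final route key 57: smallest pos >= 57 is 65 -> NB

Answer: NB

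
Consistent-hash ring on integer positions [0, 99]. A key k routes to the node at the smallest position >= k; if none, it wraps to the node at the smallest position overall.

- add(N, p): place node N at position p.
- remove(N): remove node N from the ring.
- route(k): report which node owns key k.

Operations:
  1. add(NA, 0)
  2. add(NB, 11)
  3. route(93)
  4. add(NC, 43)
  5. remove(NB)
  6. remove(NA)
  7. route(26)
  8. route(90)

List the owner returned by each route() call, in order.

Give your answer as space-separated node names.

Op 1: add NA@0 -> ring=[0:NA]
Op 2: add NB@11 -> ring=[0:NA,11:NB]
Op 3: route key 93: none >= 93, wrap to smallest pos 0 -> NA
Op 4: add NC@43 -> ring=[0:NA,11:NB,43:NC]
Op 5: remove NB -> ring=[0:NA,43:NC]
Op 6: remove NA -> ring=[43:NC]
Op 7: route key 26: smallest pos >= 26 is 43 -> NC
Op 8: route key 90: none >= 90, wrap to smallest pos 43 -> NC

Answer: NA NC NC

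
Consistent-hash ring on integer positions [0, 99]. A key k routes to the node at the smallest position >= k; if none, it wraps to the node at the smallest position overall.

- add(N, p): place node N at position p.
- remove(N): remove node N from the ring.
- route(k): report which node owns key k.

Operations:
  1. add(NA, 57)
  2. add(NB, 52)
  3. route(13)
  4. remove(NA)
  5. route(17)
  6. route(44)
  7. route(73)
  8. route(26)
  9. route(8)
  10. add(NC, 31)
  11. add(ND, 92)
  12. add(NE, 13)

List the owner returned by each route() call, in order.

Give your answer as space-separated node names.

Op 1: add NA@57 -> ring=[57:NA]
Op 2: add NB@52 -> ring=[52:NB,57:NA]
Op 3: route key 13: smallest pos >= 13 is 52 -> NB
Op 4: remove NA -> ring=[52:NB]
Op 5: route key 17: smallest pos >= 17 is 52 -> NB
Op 6: route key 44: smallest pos >= 44 is 52 -> NB
Op 7: route key 73: none >= 73, wrap to smallest pos 52 -> NB
Op 8: route key 26: smallest pos >= 26 is 52 -> NB
Op 9: route key 8: smallest pos >= 8 is 52 -> NB
Op 10: add NC@31 -> ring=[31:NC,52:NB]
Op 11: add ND@92 -> ring=[31:NC,52:NB,92:ND]
Op 12: add NE@13 -> ring=[13:NE,31:NC,52:NB,92:ND]

Answer: NB NB NB NB NB NB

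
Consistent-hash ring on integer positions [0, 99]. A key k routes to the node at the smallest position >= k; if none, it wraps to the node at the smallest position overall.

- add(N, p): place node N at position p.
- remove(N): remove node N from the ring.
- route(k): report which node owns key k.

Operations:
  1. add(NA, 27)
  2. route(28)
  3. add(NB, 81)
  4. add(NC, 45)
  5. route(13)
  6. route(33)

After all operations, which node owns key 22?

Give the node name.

Op 1: add NA@27 -> ring=[27:NA]
Op 2: route key 28: none >= 28, wrap to smallest pos 27 -> NA
Op 3: add NB@81 -> ring=[27:NA,81:NB]
Op 4: add NC@45 -> ring=[27:NA,45:NC,81:NB]
Op 5: route key 13: smallest pos >= 13 is 27 -> NA
Op 6: route key 33: smallest pos >= 33 is 45 -> NC
Final route key 22: smallest pos >= 22 is 27 -> NA

Answer: NA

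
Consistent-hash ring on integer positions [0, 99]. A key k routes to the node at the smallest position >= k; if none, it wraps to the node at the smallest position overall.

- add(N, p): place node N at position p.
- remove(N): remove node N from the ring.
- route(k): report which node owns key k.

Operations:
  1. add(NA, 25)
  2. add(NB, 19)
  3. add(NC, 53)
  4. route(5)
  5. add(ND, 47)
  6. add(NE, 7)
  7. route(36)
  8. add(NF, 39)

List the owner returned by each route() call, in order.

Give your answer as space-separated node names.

Answer: NB ND

Derivation:
Op 1: add NA@25 -> ring=[25:NA]
Op 2: add NB@19 -> ring=[19:NB,25:NA]
Op 3: add NC@53 -> ring=[19:NB,25:NA,53:NC]
Op 4: route key 5: smallest pos >= 5 is 19 -> NB
Op 5: add ND@47 -> ring=[19:NB,25:NA,47:ND,53:NC]
Op 6: add NE@7 -> ring=[7:NE,19:NB,25:NA,47:ND,53:NC]
Op 7: route key 36: smallest pos >= 36 is 47 -> ND
Op 8: add NF@39 -> ring=[7:NE,19:NB,25:NA,39:NF,47:ND,53:NC]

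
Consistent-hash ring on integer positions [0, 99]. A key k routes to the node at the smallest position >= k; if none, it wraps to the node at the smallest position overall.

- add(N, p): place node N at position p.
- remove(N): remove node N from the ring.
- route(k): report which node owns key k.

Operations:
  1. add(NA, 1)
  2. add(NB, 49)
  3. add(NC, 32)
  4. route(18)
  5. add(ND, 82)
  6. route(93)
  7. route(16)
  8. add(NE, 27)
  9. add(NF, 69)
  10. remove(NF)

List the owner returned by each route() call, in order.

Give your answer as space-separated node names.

Op 1: add NA@1 -> ring=[1:NA]
Op 2: add NB@49 -> ring=[1:NA,49:NB]
Op 3: add NC@32 -> ring=[1:NA,32:NC,49:NB]
Op 4: route key 18: smallest pos >= 18 is 32 -> NC
Op 5: add ND@82 -> ring=[1:NA,32:NC,49:NB,82:ND]
Op 6: route key 93: none >= 93, wrap to smallest pos 1 -> NA
Op 7: route key 16: smallest pos >= 16 is 32 -> NC
Op 8: add NE@27 -> ring=[1:NA,27:NE,32:NC,49:NB,82:ND]
Op 9: add NF@69 -> ring=[1:NA,27:NE,32:NC,49:NB,69:NF,82:ND]
Op 10: remove NF -> ring=[1:NA,27:NE,32:NC,49:NB,82:ND]

Answer: NC NA NC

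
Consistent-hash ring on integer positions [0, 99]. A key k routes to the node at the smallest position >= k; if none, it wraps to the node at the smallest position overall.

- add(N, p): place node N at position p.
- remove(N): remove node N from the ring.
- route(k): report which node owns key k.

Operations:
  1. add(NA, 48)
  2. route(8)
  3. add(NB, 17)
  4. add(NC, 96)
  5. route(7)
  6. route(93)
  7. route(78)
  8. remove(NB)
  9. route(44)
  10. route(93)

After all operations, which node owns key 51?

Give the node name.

Answer: NC

Derivation:
Op 1: add NA@48 -> ring=[48:NA]
Op 2: route key 8: smallest pos >= 8 is 48 -> NA
Op 3: add NB@17 -> ring=[17:NB,48:NA]
Op 4: add NC@96 -> ring=[17:NB,48:NA,96:NC]
Op 5: route key 7: smallest pos >= 7 is 17 -> NB
Op 6: route key 93: smallest pos >= 93 is 96 -> NC
Op 7: route key 78: smallest pos >= 78 is 96 -> NC
Op 8: remove NB -> ring=[48:NA,96:NC]
Op 9: route key 44: smallest pos >= 44 is 48 -> NA
Op 10: route key 93: smallest pos >= 93 is 96 -> NC
Final route key 51: smallest pos >= 51 is 96 -> NC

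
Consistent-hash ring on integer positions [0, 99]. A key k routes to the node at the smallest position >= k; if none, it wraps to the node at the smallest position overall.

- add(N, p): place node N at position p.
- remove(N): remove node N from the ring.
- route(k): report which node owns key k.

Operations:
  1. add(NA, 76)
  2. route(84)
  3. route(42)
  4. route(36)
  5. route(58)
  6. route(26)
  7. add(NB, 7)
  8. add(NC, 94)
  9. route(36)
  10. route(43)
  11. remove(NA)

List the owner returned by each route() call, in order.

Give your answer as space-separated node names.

Op 1: add NA@76 -> ring=[76:NA]
Op 2: route key 84: none >= 84, wrap to smallest pos 76 -> NA
Op 3: route key 42: smallest pos >= 42 is 76 -> NA
Op 4: route key 36: smallest pos >= 36 is 76 -> NA
Op 5: route key 58: smallest pos >= 58 is 76 -> NA
Op 6: route key 26: smallest pos >= 26 is 76 -> NA
Op 7: add NB@7 -> ring=[7:NB,76:NA]
Op 8: add NC@94 -> ring=[7:NB,76:NA,94:NC]
Op 9: route key 36: smallest pos >= 36 is 76 -> NA
Op 10: route key 43: smallest pos >= 43 is 76 -> NA
Op 11: remove NA -> ring=[7:NB,94:NC]

Answer: NA NA NA NA NA NA NA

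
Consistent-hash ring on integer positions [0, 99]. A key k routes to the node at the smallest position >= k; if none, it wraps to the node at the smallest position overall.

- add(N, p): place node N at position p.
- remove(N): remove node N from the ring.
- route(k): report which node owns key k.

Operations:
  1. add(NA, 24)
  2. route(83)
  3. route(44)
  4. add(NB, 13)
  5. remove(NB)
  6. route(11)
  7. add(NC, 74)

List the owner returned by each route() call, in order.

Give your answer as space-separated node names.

Op 1: add NA@24 -> ring=[24:NA]
Op 2: route key 83: none >= 83, wrap to smallest pos 24 -> NA
Op 3: route key 44: none >= 44, wrap to smallest pos 24 -> NA
Op 4: add NB@13 -> ring=[13:NB,24:NA]
Op 5: remove NB -> ring=[24:NA]
Op 6: route key 11: smallest pos >= 11 is 24 -> NA
Op 7: add NC@74 -> ring=[24:NA,74:NC]

Answer: NA NA NA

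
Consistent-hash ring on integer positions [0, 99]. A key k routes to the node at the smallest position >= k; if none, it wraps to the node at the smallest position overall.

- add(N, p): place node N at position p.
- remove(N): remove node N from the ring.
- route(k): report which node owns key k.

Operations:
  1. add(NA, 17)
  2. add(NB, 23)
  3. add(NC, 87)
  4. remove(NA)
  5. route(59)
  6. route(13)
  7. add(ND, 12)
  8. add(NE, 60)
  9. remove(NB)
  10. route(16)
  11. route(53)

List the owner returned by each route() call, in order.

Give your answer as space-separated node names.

Op 1: add NA@17 -> ring=[17:NA]
Op 2: add NB@23 -> ring=[17:NA,23:NB]
Op 3: add NC@87 -> ring=[17:NA,23:NB,87:NC]
Op 4: remove NA -> ring=[23:NB,87:NC]
Op 5: route key 59: smallest pos >= 59 is 87 -> NC
Op 6: route key 13: smallest pos >= 13 is 23 -> NB
Op 7: add ND@12 -> ring=[12:ND,23:NB,87:NC]
Op 8: add NE@60 -> ring=[12:ND,23:NB,60:NE,87:NC]
Op 9: remove NB -> ring=[12:ND,60:NE,87:NC]
Op 10: route key 16: smallest pos >= 16 is 60 -> NE
Op 11: route key 53: smallest pos >= 53 is 60 -> NE

Answer: NC NB NE NE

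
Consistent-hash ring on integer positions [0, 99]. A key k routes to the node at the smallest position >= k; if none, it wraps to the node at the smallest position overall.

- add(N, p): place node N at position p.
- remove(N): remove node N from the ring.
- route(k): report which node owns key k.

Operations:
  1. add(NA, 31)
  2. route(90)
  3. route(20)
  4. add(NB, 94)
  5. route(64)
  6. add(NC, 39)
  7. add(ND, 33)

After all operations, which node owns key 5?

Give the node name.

Answer: NA

Derivation:
Op 1: add NA@31 -> ring=[31:NA]
Op 2: route key 90: none >= 90, wrap to smallest pos 31 -> NA
Op 3: route key 20: smallest pos >= 20 is 31 -> NA
Op 4: add NB@94 -> ring=[31:NA,94:NB]
Op 5: route key 64: smallest pos >= 64 is 94 -> NB
Op 6: add NC@39 -> ring=[31:NA,39:NC,94:NB]
Op 7: add ND@33 -> ring=[31:NA,33:ND,39:NC,94:NB]
Final route key 5: smallest pos >= 5 is 31 -> NA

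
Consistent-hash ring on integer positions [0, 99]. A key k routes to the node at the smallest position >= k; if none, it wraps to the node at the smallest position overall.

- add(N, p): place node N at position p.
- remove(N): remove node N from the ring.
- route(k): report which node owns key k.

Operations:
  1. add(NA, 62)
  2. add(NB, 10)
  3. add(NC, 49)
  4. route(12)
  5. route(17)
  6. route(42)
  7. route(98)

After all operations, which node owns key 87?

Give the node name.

Answer: NB

Derivation:
Op 1: add NA@62 -> ring=[62:NA]
Op 2: add NB@10 -> ring=[10:NB,62:NA]
Op 3: add NC@49 -> ring=[10:NB,49:NC,62:NA]
Op 4: route key 12: smallest pos >= 12 is 49 -> NC
Op 5: route key 17: smallest pos >= 17 is 49 -> NC
Op 6: route key 42: smallest pos >= 42 is 49 -> NC
Op 7: route key 98: none >= 98, wrap to smallest pos 10 -> NB
Final route key 87: none >= 87, wrap to smallest pos 10 -> NB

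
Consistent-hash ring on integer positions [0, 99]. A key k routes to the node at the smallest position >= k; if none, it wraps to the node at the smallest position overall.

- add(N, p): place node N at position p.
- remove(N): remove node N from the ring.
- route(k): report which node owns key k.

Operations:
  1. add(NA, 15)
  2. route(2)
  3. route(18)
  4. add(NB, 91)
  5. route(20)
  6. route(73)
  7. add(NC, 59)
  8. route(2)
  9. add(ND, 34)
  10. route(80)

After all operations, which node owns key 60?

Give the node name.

Op 1: add NA@15 -> ring=[15:NA]
Op 2: route key 2: smallest pos >= 2 is 15 -> NA
Op 3: route key 18: none >= 18, wrap to smallest pos 15 -> NA
Op 4: add NB@91 -> ring=[15:NA,91:NB]
Op 5: route key 20: smallest pos >= 20 is 91 -> NB
Op 6: route key 73: smallest pos >= 73 is 91 -> NB
Op 7: add NC@59 -> ring=[15:NA,59:NC,91:NB]
Op 8: route key 2: smallest pos >= 2 is 15 -> NA
Op 9: add ND@34 -> ring=[15:NA,34:ND,59:NC,91:NB]
Op 10: route key 80: smallest pos >= 80 is 91 -> NB
Final route key 60: smallest pos >= 60 is 91 -> NB

Answer: NB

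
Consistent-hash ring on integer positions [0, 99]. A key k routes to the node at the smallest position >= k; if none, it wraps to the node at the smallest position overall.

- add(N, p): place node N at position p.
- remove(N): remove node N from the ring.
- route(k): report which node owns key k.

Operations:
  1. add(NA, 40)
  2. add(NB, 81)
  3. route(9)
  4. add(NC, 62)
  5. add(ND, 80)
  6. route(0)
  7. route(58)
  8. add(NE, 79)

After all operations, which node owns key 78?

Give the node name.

Answer: NE

Derivation:
Op 1: add NA@40 -> ring=[40:NA]
Op 2: add NB@81 -> ring=[40:NA,81:NB]
Op 3: route key 9: smallest pos >= 9 is 40 -> NA
Op 4: add NC@62 -> ring=[40:NA,62:NC,81:NB]
Op 5: add ND@80 -> ring=[40:NA,62:NC,80:ND,81:NB]
Op 6: route key 0: smallest pos >= 0 is 40 -> NA
Op 7: route key 58: smallest pos >= 58 is 62 -> NC
Op 8: add NE@79 -> ring=[40:NA,62:NC,79:NE,80:ND,81:NB]
Final route key 78: smallest pos >= 78 is 79 -> NE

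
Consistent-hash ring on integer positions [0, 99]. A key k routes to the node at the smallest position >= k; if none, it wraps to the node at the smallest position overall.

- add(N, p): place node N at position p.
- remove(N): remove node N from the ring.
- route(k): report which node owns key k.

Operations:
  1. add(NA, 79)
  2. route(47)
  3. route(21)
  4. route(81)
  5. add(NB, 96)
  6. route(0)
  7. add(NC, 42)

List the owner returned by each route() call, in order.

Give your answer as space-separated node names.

Op 1: add NA@79 -> ring=[79:NA]
Op 2: route key 47: smallest pos >= 47 is 79 -> NA
Op 3: route key 21: smallest pos >= 21 is 79 -> NA
Op 4: route key 81: none >= 81, wrap to smallest pos 79 -> NA
Op 5: add NB@96 -> ring=[79:NA,96:NB]
Op 6: route key 0: smallest pos >= 0 is 79 -> NA
Op 7: add NC@42 -> ring=[42:NC,79:NA,96:NB]

Answer: NA NA NA NA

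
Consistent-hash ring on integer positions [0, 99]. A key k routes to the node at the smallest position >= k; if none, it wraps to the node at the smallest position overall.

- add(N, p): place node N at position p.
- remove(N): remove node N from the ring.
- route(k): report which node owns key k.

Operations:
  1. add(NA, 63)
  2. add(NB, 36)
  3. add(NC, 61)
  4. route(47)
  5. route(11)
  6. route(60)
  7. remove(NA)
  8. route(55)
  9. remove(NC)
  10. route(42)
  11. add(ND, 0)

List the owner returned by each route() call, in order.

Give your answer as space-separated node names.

Op 1: add NA@63 -> ring=[63:NA]
Op 2: add NB@36 -> ring=[36:NB,63:NA]
Op 3: add NC@61 -> ring=[36:NB,61:NC,63:NA]
Op 4: route key 47: smallest pos >= 47 is 61 -> NC
Op 5: route key 11: smallest pos >= 11 is 36 -> NB
Op 6: route key 60: smallest pos >= 60 is 61 -> NC
Op 7: remove NA -> ring=[36:NB,61:NC]
Op 8: route key 55: smallest pos >= 55 is 61 -> NC
Op 9: remove NC -> ring=[36:NB]
Op 10: route key 42: none >= 42, wrap to smallest pos 36 -> NB
Op 11: add ND@0 -> ring=[0:ND,36:NB]

Answer: NC NB NC NC NB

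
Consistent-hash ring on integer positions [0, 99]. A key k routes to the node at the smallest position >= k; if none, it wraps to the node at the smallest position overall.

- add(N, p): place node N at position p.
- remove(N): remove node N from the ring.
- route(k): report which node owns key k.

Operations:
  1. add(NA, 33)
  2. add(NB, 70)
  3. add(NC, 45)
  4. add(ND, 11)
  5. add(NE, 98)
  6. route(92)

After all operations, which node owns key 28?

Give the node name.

Answer: NA

Derivation:
Op 1: add NA@33 -> ring=[33:NA]
Op 2: add NB@70 -> ring=[33:NA,70:NB]
Op 3: add NC@45 -> ring=[33:NA,45:NC,70:NB]
Op 4: add ND@11 -> ring=[11:ND,33:NA,45:NC,70:NB]
Op 5: add NE@98 -> ring=[11:ND,33:NA,45:NC,70:NB,98:NE]
Op 6: route key 92: smallest pos >= 92 is 98 -> NE
Final route key 28: smallest pos >= 28 is 33 -> NA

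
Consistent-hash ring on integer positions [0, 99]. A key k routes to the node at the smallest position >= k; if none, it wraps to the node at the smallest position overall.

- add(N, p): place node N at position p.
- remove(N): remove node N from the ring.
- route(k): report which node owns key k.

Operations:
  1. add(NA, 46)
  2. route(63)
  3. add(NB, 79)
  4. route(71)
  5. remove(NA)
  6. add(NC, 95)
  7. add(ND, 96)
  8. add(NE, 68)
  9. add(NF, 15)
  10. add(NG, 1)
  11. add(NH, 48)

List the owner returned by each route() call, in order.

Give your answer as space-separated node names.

Op 1: add NA@46 -> ring=[46:NA]
Op 2: route key 63: none >= 63, wrap to smallest pos 46 -> NA
Op 3: add NB@79 -> ring=[46:NA,79:NB]
Op 4: route key 71: smallest pos >= 71 is 79 -> NB
Op 5: remove NA -> ring=[79:NB]
Op 6: add NC@95 -> ring=[79:NB,95:NC]
Op 7: add ND@96 -> ring=[79:NB,95:NC,96:ND]
Op 8: add NE@68 -> ring=[68:NE,79:NB,95:NC,96:ND]
Op 9: add NF@15 -> ring=[15:NF,68:NE,79:NB,95:NC,96:ND]
Op 10: add NG@1 -> ring=[1:NG,15:NF,68:NE,79:NB,95:NC,96:ND]
Op 11: add NH@48 -> ring=[1:NG,15:NF,48:NH,68:NE,79:NB,95:NC,96:ND]

Answer: NA NB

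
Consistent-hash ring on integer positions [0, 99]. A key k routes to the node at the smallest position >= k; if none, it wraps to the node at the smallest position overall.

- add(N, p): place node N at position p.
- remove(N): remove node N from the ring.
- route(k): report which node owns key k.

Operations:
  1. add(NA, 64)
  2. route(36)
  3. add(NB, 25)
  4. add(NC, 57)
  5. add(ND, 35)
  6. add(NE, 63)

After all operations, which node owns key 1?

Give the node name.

Op 1: add NA@64 -> ring=[64:NA]
Op 2: route key 36: smallest pos >= 36 is 64 -> NA
Op 3: add NB@25 -> ring=[25:NB,64:NA]
Op 4: add NC@57 -> ring=[25:NB,57:NC,64:NA]
Op 5: add ND@35 -> ring=[25:NB,35:ND,57:NC,64:NA]
Op 6: add NE@63 -> ring=[25:NB,35:ND,57:NC,63:NE,64:NA]
Final route key 1: smallest pos >= 1 is 25 -> NB

Answer: NB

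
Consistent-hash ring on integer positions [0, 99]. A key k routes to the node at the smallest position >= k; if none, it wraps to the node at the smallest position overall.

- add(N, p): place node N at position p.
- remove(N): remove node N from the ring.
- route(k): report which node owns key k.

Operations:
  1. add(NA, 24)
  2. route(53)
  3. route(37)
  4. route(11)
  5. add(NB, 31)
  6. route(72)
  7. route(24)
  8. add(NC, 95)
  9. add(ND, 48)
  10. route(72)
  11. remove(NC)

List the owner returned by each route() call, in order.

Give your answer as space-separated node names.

Op 1: add NA@24 -> ring=[24:NA]
Op 2: route key 53: none >= 53, wrap to smallest pos 24 -> NA
Op 3: route key 37: none >= 37, wrap to smallest pos 24 -> NA
Op 4: route key 11: smallest pos >= 11 is 24 -> NA
Op 5: add NB@31 -> ring=[24:NA,31:NB]
Op 6: route key 72: none >= 72, wrap to smallest pos 24 -> NA
Op 7: route key 24: smallest pos >= 24 is 24 -> NA
Op 8: add NC@95 -> ring=[24:NA,31:NB,95:NC]
Op 9: add ND@48 -> ring=[24:NA,31:NB,48:ND,95:NC]
Op 10: route key 72: smallest pos >= 72 is 95 -> NC
Op 11: remove NC -> ring=[24:NA,31:NB,48:ND]

Answer: NA NA NA NA NA NC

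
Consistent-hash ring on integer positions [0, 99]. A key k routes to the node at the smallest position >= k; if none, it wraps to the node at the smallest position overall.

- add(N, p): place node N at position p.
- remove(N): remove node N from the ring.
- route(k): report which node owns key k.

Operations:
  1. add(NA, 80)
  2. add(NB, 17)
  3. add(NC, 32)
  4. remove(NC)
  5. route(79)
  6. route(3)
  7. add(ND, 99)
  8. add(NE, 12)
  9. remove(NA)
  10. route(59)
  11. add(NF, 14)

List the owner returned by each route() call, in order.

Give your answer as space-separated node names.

Answer: NA NB ND

Derivation:
Op 1: add NA@80 -> ring=[80:NA]
Op 2: add NB@17 -> ring=[17:NB,80:NA]
Op 3: add NC@32 -> ring=[17:NB,32:NC,80:NA]
Op 4: remove NC -> ring=[17:NB,80:NA]
Op 5: route key 79: smallest pos >= 79 is 80 -> NA
Op 6: route key 3: smallest pos >= 3 is 17 -> NB
Op 7: add ND@99 -> ring=[17:NB,80:NA,99:ND]
Op 8: add NE@12 -> ring=[12:NE,17:NB,80:NA,99:ND]
Op 9: remove NA -> ring=[12:NE,17:NB,99:ND]
Op 10: route key 59: smallest pos >= 59 is 99 -> ND
Op 11: add NF@14 -> ring=[12:NE,14:NF,17:NB,99:ND]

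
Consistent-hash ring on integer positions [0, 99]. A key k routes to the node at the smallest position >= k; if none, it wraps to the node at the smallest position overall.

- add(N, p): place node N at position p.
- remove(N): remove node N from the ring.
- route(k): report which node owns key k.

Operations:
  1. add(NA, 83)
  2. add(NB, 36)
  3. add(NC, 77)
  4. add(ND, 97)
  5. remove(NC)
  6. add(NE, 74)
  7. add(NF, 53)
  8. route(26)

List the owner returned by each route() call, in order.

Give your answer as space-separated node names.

Answer: NB

Derivation:
Op 1: add NA@83 -> ring=[83:NA]
Op 2: add NB@36 -> ring=[36:NB,83:NA]
Op 3: add NC@77 -> ring=[36:NB,77:NC,83:NA]
Op 4: add ND@97 -> ring=[36:NB,77:NC,83:NA,97:ND]
Op 5: remove NC -> ring=[36:NB,83:NA,97:ND]
Op 6: add NE@74 -> ring=[36:NB,74:NE,83:NA,97:ND]
Op 7: add NF@53 -> ring=[36:NB,53:NF,74:NE,83:NA,97:ND]
Op 8: route key 26: smallest pos >= 26 is 36 -> NB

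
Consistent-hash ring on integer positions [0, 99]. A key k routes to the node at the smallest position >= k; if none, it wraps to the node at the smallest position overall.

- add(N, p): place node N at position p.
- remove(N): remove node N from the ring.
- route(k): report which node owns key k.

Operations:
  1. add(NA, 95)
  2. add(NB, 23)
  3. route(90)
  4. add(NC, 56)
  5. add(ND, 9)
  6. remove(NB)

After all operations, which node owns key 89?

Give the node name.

Op 1: add NA@95 -> ring=[95:NA]
Op 2: add NB@23 -> ring=[23:NB,95:NA]
Op 3: route key 90: smallest pos >= 90 is 95 -> NA
Op 4: add NC@56 -> ring=[23:NB,56:NC,95:NA]
Op 5: add ND@9 -> ring=[9:ND,23:NB,56:NC,95:NA]
Op 6: remove NB -> ring=[9:ND,56:NC,95:NA]
Final route key 89: smallest pos >= 89 is 95 -> NA

Answer: NA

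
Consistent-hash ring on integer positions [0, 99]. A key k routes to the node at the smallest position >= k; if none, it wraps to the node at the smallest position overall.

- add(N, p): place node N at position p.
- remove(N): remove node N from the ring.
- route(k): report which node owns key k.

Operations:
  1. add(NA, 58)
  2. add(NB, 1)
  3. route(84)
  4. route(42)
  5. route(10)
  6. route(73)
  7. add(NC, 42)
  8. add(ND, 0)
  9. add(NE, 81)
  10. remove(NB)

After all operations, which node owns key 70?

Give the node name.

Op 1: add NA@58 -> ring=[58:NA]
Op 2: add NB@1 -> ring=[1:NB,58:NA]
Op 3: route key 84: none >= 84, wrap to smallest pos 1 -> NB
Op 4: route key 42: smallest pos >= 42 is 58 -> NA
Op 5: route key 10: smallest pos >= 10 is 58 -> NA
Op 6: route key 73: none >= 73, wrap to smallest pos 1 -> NB
Op 7: add NC@42 -> ring=[1:NB,42:NC,58:NA]
Op 8: add ND@0 -> ring=[0:ND,1:NB,42:NC,58:NA]
Op 9: add NE@81 -> ring=[0:ND,1:NB,42:NC,58:NA,81:NE]
Op 10: remove NB -> ring=[0:ND,42:NC,58:NA,81:NE]
Final route key 70: smallest pos >= 70 is 81 -> NE

Answer: NE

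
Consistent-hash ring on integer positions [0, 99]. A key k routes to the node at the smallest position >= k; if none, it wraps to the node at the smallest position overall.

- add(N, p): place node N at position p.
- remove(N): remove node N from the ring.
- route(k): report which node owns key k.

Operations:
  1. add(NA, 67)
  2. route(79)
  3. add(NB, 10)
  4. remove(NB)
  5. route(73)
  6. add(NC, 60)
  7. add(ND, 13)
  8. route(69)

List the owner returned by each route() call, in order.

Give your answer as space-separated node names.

Op 1: add NA@67 -> ring=[67:NA]
Op 2: route key 79: none >= 79, wrap to smallest pos 67 -> NA
Op 3: add NB@10 -> ring=[10:NB,67:NA]
Op 4: remove NB -> ring=[67:NA]
Op 5: route key 73: none >= 73, wrap to smallest pos 67 -> NA
Op 6: add NC@60 -> ring=[60:NC,67:NA]
Op 7: add ND@13 -> ring=[13:ND,60:NC,67:NA]
Op 8: route key 69: none >= 69, wrap to smallest pos 13 -> ND

Answer: NA NA ND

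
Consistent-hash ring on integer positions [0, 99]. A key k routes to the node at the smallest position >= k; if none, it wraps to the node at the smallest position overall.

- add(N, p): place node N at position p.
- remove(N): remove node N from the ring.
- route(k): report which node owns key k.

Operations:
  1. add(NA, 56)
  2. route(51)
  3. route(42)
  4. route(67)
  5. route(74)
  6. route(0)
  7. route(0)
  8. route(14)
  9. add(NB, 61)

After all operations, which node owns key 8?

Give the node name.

Answer: NA

Derivation:
Op 1: add NA@56 -> ring=[56:NA]
Op 2: route key 51: smallest pos >= 51 is 56 -> NA
Op 3: route key 42: smallest pos >= 42 is 56 -> NA
Op 4: route key 67: none >= 67, wrap to smallest pos 56 -> NA
Op 5: route key 74: none >= 74, wrap to smallest pos 56 -> NA
Op 6: route key 0: smallest pos >= 0 is 56 -> NA
Op 7: route key 0: smallest pos >= 0 is 56 -> NA
Op 8: route key 14: smallest pos >= 14 is 56 -> NA
Op 9: add NB@61 -> ring=[56:NA,61:NB]
Final route key 8: smallest pos >= 8 is 56 -> NA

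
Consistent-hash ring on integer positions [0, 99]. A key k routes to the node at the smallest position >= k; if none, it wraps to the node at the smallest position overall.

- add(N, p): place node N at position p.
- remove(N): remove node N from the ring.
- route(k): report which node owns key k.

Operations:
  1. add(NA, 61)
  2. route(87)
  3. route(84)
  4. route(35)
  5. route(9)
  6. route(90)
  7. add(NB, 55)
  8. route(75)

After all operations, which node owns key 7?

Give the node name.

Op 1: add NA@61 -> ring=[61:NA]
Op 2: route key 87: none >= 87, wrap to smallest pos 61 -> NA
Op 3: route key 84: none >= 84, wrap to smallest pos 61 -> NA
Op 4: route key 35: smallest pos >= 35 is 61 -> NA
Op 5: route key 9: smallest pos >= 9 is 61 -> NA
Op 6: route key 90: none >= 90, wrap to smallest pos 61 -> NA
Op 7: add NB@55 -> ring=[55:NB,61:NA]
Op 8: route key 75: none >= 75, wrap to smallest pos 55 -> NB
Final route key 7: smallest pos >= 7 is 55 -> NB

Answer: NB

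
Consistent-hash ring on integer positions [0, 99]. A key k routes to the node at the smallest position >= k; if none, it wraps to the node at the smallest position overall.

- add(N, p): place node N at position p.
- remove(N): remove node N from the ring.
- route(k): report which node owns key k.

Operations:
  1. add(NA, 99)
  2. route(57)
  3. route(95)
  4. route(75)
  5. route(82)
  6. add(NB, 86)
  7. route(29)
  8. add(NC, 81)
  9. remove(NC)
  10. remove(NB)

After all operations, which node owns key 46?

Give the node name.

Answer: NA

Derivation:
Op 1: add NA@99 -> ring=[99:NA]
Op 2: route key 57: smallest pos >= 57 is 99 -> NA
Op 3: route key 95: smallest pos >= 95 is 99 -> NA
Op 4: route key 75: smallest pos >= 75 is 99 -> NA
Op 5: route key 82: smallest pos >= 82 is 99 -> NA
Op 6: add NB@86 -> ring=[86:NB,99:NA]
Op 7: route key 29: smallest pos >= 29 is 86 -> NB
Op 8: add NC@81 -> ring=[81:NC,86:NB,99:NA]
Op 9: remove NC -> ring=[86:NB,99:NA]
Op 10: remove NB -> ring=[99:NA]
Final route key 46: smallest pos >= 46 is 99 -> NA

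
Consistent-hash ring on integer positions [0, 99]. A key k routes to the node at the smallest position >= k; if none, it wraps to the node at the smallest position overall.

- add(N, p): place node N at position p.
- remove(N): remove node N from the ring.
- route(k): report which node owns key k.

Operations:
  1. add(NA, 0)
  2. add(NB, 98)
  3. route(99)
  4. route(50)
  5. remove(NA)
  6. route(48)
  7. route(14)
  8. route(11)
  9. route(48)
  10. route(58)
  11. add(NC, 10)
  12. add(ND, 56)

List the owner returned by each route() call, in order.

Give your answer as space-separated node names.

Answer: NA NB NB NB NB NB NB

Derivation:
Op 1: add NA@0 -> ring=[0:NA]
Op 2: add NB@98 -> ring=[0:NA,98:NB]
Op 3: route key 99: none >= 99, wrap to smallest pos 0 -> NA
Op 4: route key 50: smallest pos >= 50 is 98 -> NB
Op 5: remove NA -> ring=[98:NB]
Op 6: route key 48: smallest pos >= 48 is 98 -> NB
Op 7: route key 14: smallest pos >= 14 is 98 -> NB
Op 8: route key 11: smallest pos >= 11 is 98 -> NB
Op 9: route key 48: smallest pos >= 48 is 98 -> NB
Op 10: route key 58: smallest pos >= 58 is 98 -> NB
Op 11: add NC@10 -> ring=[10:NC,98:NB]
Op 12: add ND@56 -> ring=[10:NC,56:ND,98:NB]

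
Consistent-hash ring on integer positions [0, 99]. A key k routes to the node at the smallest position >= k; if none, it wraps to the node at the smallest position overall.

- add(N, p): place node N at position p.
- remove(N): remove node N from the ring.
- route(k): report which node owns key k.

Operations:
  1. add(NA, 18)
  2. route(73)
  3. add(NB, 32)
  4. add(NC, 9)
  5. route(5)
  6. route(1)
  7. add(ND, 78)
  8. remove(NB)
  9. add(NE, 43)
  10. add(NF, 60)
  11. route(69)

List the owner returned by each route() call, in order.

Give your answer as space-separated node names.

Op 1: add NA@18 -> ring=[18:NA]
Op 2: route key 73: none >= 73, wrap to smallest pos 18 -> NA
Op 3: add NB@32 -> ring=[18:NA,32:NB]
Op 4: add NC@9 -> ring=[9:NC,18:NA,32:NB]
Op 5: route key 5: smallest pos >= 5 is 9 -> NC
Op 6: route key 1: smallest pos >= 1 is 9 -> NC
Op 7: add ND@78 -> ring=[9:NC,18:NA,32:NB,78:ND]
Op 8: remove NB -> ring=[9:NC,18:NA,78:ND]
Op 9: add NE@43 -> ring=[9:NC,18:NA,43:NE,78:ND]
Op 10: add NF@60 -> ring=[9:NC,18:NA,43:NE,60:NF,78:ND]
Op 11: route key 69: smallest pos >= 69 is 78 -> ND

Answer: NA NC NC ND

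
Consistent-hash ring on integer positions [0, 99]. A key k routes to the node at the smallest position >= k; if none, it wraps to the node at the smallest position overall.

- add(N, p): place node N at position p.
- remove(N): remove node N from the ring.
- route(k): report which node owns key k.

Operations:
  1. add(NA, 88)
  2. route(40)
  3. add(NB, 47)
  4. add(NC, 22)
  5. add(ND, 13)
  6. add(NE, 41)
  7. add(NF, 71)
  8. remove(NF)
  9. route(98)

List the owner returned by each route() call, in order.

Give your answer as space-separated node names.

Answer: NA ND

Derivation:
Op 1: add NA@88 -> ring=[88:NA]
Op 2: route key 40: smallest pos >= 40 is 88 -> NA
Op 3: add NB@47 -> ring=[47:NB,88:NA]
Op 4: add NC@22 -> ring=[22:NC,47:NB,88:NA]
Op 5: add ND@13 -> ring=[13:ND,22:NC,47:NB,88:NA]
Op 6: add NE@41 -> ring=[13:ND,22:NC,41:NE,47:NB,88:NA]
Op 7: add NF@71 -> ring=[13:ND,22:NC,41:NE,47:NB,71:NF,88:NA]
Op 8: remove NF -> ring=[13:ND,22:NC,41:NE,47:NB,88:NA]
Op 9: route key 98: none >= 98, wrap to smallest pos 13 -> ND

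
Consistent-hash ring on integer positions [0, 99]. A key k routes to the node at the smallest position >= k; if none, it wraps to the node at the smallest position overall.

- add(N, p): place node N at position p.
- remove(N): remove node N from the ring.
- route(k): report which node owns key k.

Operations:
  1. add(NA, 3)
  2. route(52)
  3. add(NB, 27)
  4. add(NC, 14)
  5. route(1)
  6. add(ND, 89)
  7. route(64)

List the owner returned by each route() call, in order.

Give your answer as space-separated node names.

Op 1: add NA@3 -> ring=[3:NA]
Op 2: route key 52: none >= 52, wrap to smallest pos 3 -> NA
Op 3: add NB@27 -> ring=[3:NA,27:NB]
Op 4: add NC@14 -> ring=[3:NA,14:NC,27:NB]
Op 5: route key 1: smallest pos >= 1 is 3 -> NA
Op 6: add ND@89 -> ring=[3:NA,14:NC,27:NB,89:ND]
Op 7: route key 64: smallest pos >= 64 is 89 -> ND

Answer: NA NA ND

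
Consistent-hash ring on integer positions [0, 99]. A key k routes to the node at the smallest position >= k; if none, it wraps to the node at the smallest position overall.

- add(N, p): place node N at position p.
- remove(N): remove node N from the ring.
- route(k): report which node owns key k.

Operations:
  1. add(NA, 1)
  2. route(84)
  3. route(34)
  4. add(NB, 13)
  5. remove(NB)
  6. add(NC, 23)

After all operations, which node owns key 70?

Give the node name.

Answer: NA

Derivation:
Op 1: add NA@1 -> ring=[1:NA]
Op 2: route key 84: none >= 84, wrap to smallest pos 1 -> NA
Op 3: route key 34: none >= 34, wrap to smallest pos 1 -> NA
Op 4: add NB@13 -> ring=[1:NA,13:NB]
Op 5: remove NB -> ring=[1:NA]
Op 6: add NC@23 -> ring=[1:NA,23:NC]
Final route key 70: none >= 70, wrap to smallest pos 1 -> NA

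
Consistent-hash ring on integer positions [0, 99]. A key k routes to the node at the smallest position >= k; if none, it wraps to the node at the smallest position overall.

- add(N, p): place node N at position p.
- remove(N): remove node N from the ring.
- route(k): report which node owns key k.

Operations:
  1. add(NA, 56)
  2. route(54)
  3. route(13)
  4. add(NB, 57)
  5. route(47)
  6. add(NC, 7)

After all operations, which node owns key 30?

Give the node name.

Op 1: add NA@56 -> ring=[56:NA]
Op 2: route key 54: smallest pos >= 54 is 56 -> NA
Op 3: route key 13: smallest pos >= 13 is 56 -> NA
Op 4: add NB@57 -> ring=[56:NA,57:NB]
Op 5: route key 47: smallest pos >= 47 is 56 -> NA
Op 6: add NC@7 -> ring=[7:NC,56:NA,57:NB]
Final route key 30: smallest pos >= 30 is 56 -> NA

Answer: NA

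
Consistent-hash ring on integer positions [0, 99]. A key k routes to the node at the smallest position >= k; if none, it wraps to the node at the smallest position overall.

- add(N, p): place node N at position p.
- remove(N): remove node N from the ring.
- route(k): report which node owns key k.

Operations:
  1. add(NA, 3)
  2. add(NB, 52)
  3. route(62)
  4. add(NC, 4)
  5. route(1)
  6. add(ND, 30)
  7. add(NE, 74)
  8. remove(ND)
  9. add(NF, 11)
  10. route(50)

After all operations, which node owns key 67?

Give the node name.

Answer: NE

Derivation:
Op 1: add NA@3 -> ring=[3:NA]
Op 2: add NB@52 -> ring=[3:NA,52:NB]
Op 3: route key 62: none >= 62, wrap to smallest pos 3 -> NA
Op 4: add NC@4 -> ring=[3:NA,4:NC,52:NB]
Op 5: route key 1: smallest pos >= 1 is 3 -> NA
Op 6: add ND@30 -> ring=[3:NA,4:NC,30:ND,52:NB]
Op 7: add NE@74 -> ring=[3:NA,4:NC,30:ND,52:NB,74:NE]
Op 8: remove ND -> ring=[3:NA,4:NC,52:NB,74:NE]
Op 9: add NF@11 -> ring=[3:NA,4:NC,11:NF,52:NB,74:NE]
Op 10: route key 50: smallest pos >= 50 is 52 -> NB
Final route key 67: smallest pos >= 67 is 74 -> NE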